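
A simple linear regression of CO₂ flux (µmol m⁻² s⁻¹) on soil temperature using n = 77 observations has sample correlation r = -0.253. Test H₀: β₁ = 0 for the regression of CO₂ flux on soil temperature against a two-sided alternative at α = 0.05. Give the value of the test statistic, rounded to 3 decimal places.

t = -2.265

t = r·√(n − 2)/√(1 − r²) = -0.253·√75/√0.935991 = -2.265.
df = n − 2 = 75.
Two-sided p ≈ 0.0264, which is < 0.05, so reject H₀.
There is evidence of a linear association between soil temperature and CO₂ flux.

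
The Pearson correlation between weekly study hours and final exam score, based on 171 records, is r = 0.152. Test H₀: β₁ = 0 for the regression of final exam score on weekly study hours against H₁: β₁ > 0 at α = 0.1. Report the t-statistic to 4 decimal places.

t = r·√(n − 2)/√(1 − r²) = 0.152·√169/√0.976896 = 1.9992.
df = n − 2 = 169.
One-sided p ≈ 0.0236, which is < 0.1, so reject H₀.
There is evidence of a linear association between weekly study hours and final exam score.

t = 1.9992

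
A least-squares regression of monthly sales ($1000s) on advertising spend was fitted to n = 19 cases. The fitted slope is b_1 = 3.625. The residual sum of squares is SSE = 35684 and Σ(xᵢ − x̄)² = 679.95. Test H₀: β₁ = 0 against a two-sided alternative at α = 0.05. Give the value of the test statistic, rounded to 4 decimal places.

t = 2.0632

MSE = SSE/(n − 2) = 35684/17 = 2099.06.
SE(b_1) = √(MSE/Sₓₓ) = √(2099.06/679.95) = 1.75701.
t = 3.625 / 1.75701 = 2.0632.
df = n − 2 = 17.
Two-sided p ≈ 0.0547, which is ≥ 0.05, so fail to reject H₀.
The data do not give significant evidence of an association between advertising spend and monthly sales.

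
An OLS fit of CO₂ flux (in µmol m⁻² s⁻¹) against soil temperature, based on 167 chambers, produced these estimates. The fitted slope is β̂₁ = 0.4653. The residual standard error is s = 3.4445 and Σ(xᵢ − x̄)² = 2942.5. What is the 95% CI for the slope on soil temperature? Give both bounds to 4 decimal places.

(0.3399, 0.5907)

SE(β̂₁) = s/√Sₓₓ = 3.4445/√2942.5 = 0.0634992.
df = n − 2 = 165.
t* = t_{0.025, 165} = 1.974446.
Margin = t* × SE = 1.974446 × 0.0634992 = 0.125376.
CI: 0.4653 ± 0.125376 → (0.3399, 0.5907).
With 95% confidence, each one-unit increase in soil temperature is associated with a change of between 0.3399 and 0.5907 µmol m⁻² s⁻¹ in CO₂ flux.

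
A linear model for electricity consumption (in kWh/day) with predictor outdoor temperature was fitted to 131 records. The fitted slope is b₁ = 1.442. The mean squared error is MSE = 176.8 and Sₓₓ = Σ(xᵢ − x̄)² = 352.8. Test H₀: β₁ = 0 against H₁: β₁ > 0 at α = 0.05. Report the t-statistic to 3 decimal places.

t = 2.037

SE(b₁) = √(MSE/Sₓₓ) = √(176.8/352.8) = 0.707908.
t = 1.442 / 0.707908 = 2.037.
df = n − 2 = 129.
One-sided p ≈ 0.0218, which is < 0.05, so reject H₀.
There is evidence that the true slope on outdoor temperature is positive.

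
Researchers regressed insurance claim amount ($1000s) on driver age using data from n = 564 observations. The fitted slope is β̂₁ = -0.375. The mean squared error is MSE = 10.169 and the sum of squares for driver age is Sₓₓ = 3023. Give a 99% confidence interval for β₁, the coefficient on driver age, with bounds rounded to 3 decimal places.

SE(β̂₁) = √(MSE/Sₓₓ) = √(10.169/3023) = 0.0579989.
df = n − 2 = 562.
t* = t_{0.005, 562} = 2.584606.
Margin = t* × SE = 2.584606 × 0.0579989 = 0.14990.
CI: -0.375 ± 0.14990 → (-0.525, -0.225).
With 99% confidence, each one-unit increase in driver age is associated with a change of between -0.525 and -0.225 $1000s in insurance claim amount.

(-0.525, -0.225)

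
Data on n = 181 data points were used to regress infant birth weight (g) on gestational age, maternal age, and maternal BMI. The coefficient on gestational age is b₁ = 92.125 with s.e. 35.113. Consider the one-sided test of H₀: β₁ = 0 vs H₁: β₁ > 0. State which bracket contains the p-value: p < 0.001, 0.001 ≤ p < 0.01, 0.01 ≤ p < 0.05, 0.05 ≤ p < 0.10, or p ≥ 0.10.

t = 92.125 / 35.113 = 2.624.
df = n − k − 1 = 181 − 3 − 1 = 177.
One-sided p = P(T_{177} > t) ≈ 0.0047.
So 0.001 ≤ p < 0.01.

0.001 ≤ p < 0.01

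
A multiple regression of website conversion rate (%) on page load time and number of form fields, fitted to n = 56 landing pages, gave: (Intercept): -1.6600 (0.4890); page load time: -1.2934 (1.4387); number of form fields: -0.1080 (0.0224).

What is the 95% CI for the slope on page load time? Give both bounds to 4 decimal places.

Read off: b = -1.2934, SE = 1.4387 for page load time.
df = n − k − 1 = 56 − 2 − 1 = 53.
t* = t_{0.025, 53} = 2.005746.
Margin = t* × SE = 2.005746 × 1.4387 = 2.885667.
CI: -1.2934 ± 2.885667 → (-4.1791, 1.5923).

(-4.1791, 1.5923)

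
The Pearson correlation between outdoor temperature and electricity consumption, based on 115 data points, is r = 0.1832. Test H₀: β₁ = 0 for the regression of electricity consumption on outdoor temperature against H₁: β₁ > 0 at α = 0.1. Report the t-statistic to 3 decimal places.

t = r·√(n − 2)/√(1 − r²) = 0.1832·√113/√0.966438 = 1.981.
df = n − 2 = 113.
One-sided p ≈ 0.0250, which is < 0.1, so reject H₀.
There is evidence of a linear association between outdoor temperature and electricity consumption.

t = 1.981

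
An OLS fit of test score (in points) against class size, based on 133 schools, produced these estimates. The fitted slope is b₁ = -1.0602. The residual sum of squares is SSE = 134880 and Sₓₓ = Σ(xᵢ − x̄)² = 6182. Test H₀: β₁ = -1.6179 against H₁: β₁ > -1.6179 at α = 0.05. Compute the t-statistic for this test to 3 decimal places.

t = 1.367

MSE = SSE/(n − 2) = 134880/131 = 1029.62.
SE(b₁) = √(MSE/Sₓₓ) = √(1029.62/6182) = 0.408107.
t = (-1.0602 − (-1.6179)) / 0.408107 = 1.367.
df = n − 2 = 131.
One-sided p ≈ 0.0871, which is ≥ 0.05, so fail to reject H₀.
The data do not give significant evidence that the true slope on class size exceeds -1.6179 points per unit.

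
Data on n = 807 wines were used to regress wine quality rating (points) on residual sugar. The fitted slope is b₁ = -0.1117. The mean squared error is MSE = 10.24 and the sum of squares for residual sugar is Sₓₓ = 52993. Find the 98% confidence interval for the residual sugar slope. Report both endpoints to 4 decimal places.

(-0.1441, -0.0793)

SE(b₁) = √(MSE/Sₓₓ) = √(10.24/52993) = 0.0139008.
df = n − 2 = 805.
t* = t_{0.01, 805} = 2.330989.
Margin = t* × SE = 2.330989 × 0.0139008 = 0.032403.
CI: -0.1117 ± 0.032403 → (-0.1441, -0.0793).
With 98% confidence, each one-unit increase in residual sugar is associated with a change of between -0.1441 and -0.0793 points in wine quality rating.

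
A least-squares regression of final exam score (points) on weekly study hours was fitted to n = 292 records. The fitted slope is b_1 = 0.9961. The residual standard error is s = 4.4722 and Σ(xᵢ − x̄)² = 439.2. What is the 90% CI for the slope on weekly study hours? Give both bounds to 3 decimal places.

SE(b_1) = s/√Sₓₓ = 4.4722/√439.2 = 0.213398.
df = n − 2 = 290.
t* = t_{0.05, 290} = 1.650125.
Margin = t* × SE = 1.650125 × 0.213398 = 0.35213.
CI: 0.9961 ± 0.35213 → (0.644, 1.348).
With 90% confidence, each one-unit increase in weekly study hours is associated with a change of between 0.644 and 1.348 points in final exam score.

(0.644, 1.348)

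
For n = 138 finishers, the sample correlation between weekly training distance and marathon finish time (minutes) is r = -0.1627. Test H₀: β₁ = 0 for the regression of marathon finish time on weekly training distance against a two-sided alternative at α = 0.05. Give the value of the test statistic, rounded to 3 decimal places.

t = r·√(n − 2)/√(1 − r²) = -0.1627·√136/√0.973529 = -1.923.
df = n − 2 = 136.
Two-sided p ≈ 0.0566, which is ≥ 0.05, so fail to reject H₀.
The data do not give significant evidence of a linear association between weekly training distance and marathon finish time.

t = -1.923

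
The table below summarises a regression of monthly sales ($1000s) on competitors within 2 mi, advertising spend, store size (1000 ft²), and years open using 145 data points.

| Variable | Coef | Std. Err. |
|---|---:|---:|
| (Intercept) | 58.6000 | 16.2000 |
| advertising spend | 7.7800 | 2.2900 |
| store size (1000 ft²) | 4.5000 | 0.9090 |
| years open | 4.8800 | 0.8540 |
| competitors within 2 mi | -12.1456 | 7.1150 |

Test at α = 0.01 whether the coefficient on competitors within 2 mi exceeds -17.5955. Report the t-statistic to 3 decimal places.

t = 0.766

Read off: b = -12.1456, SE = 7.1150 for competitors within 2 mi.
H₀: β₁ = -17.5955 vs H₁: β₁ > -17.5955.
t = (-12.1456 − (-17.5955)) / 7.1150 = 0.766.
df = n − k − 1 = 145 − 4 − 1 = 140.
One-sided p ≈ 0.2225, which is ≥ 0.01, so fail to reject H₀.
The data do not give significant evidence that the true slope on competitors within 2 mi exceeds -17.5955 $1000s per unit, holding the other predictors fixed.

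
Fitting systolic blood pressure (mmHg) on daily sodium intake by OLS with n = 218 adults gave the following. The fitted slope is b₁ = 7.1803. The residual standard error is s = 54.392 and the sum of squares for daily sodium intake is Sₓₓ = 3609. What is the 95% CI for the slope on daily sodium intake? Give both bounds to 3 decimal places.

SE(b₁) = s/√Sₓₓ = 54.392/√3609 = 0.905402.
df = n − 2 = 216.
t* = t_{0.025, 216} = 1.971007.
Margin = t* × SE = 1.971007 × 0.905402 = 1.78455.
CI: 7.1803 ± 1.78455 → (5.396, 8.965).
With 95% confidence, each one-unit increase in daily sodium intake is associated with a change of between 5.396 and 8.965 mmHg in systolic blood pressure.

(5.396, 8.965)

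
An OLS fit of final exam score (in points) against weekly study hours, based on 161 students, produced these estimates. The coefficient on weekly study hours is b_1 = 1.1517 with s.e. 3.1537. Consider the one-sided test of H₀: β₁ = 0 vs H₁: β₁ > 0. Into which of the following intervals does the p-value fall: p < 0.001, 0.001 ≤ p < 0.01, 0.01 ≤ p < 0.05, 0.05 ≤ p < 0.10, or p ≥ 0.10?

p ≥ 0.10

t = 1.1517 / 3.1537 = 0.365.
df = n − 2 = 161 − 2 = 159.
One-sided p = P(T_{159} > t) ≈ 0.3577.
So p ≥ 0.10.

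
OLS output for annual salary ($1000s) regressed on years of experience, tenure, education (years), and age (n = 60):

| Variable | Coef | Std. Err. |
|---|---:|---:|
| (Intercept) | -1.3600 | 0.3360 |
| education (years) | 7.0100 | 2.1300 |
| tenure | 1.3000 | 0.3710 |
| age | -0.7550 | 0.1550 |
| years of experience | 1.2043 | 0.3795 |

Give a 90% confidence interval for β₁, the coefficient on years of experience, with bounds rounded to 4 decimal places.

(0.5694, 1.8392)

Read off: b = 1.2043, SE = 0.3795 for years of experience.
df = n − k − 1 = 60 − 4 − 1 = 55.
t* = t_{0.05, 55} = 1.673034.
Margin = t* × SE = 1.673034 × 0.3795 = 0.634916.
CI: 1.2043 ± 0.634916 → (0.5694, 1.8392).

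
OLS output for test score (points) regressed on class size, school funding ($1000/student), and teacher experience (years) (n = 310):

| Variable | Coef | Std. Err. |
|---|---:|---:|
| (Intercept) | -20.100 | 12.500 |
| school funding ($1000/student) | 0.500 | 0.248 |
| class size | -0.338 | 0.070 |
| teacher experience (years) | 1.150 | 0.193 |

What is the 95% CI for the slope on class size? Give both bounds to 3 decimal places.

(-0.476, -0.200)

Read off: b = -0.338, SE = 0.070 for class size.
df = n − k − 1 = 310 − 3 − 1 = 306.
t* = t_{0.025, 306} = 1.967747.
Margin = t* × SE = 1.967747 × 0.070 = 0.13774.
CI: -0.338 ± 0.13774 → (-0.476, -0.200).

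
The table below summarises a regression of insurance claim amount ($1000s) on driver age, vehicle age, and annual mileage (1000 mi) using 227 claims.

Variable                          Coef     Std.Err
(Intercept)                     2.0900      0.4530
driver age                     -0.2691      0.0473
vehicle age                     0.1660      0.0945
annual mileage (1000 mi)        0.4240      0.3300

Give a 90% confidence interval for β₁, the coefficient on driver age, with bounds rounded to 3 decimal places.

(-0.347, -0.191)

Read off: b = -0.2691, SE = 0.0473 for driver age.
df = n − k − 1 = 227 − 3 − 1 = 223.
t* = t_{0.05, 223} = 1.651715.
Margin = t* × SE = 1.651715 × 0.0473 = 0.07813.
CI: -0.2691 ± 0.07813 → (-0.347, -0.191).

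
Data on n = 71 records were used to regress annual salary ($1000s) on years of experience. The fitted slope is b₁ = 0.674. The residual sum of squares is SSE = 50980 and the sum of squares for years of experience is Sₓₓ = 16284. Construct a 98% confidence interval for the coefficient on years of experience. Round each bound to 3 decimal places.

MSE = SSE/(n − 2) = 50980/69 = 738.841.
SE(b₁) = √(MSE/Sₓₓ) = √(738.841/16284) = 0.213007.
df = n − 2 = 69.
t* = t_{0.01, 69} = 2.381615.
Margin = t* × SE = 2.381615 × 0.213007 = 0.50730.
CI: 0.674 ± 0.50730 → (0.167, 1.181).
With 98% confidence, each one-unit increase in years of experience is associated with a change of between 0.167 and 1.181 $1000s in annual salary.

(0.167, 1.181)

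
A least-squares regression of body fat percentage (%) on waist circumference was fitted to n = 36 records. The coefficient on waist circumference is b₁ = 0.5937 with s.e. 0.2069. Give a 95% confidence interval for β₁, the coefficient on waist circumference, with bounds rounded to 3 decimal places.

df = n − 2 = 36 − 2 = 34.
t* = t_{0.025, 34} = 2.032245.
Margin = t* × SE = 2.032245 × 0.2069 = 0.42047.
CI: 0.5937 ± 0.42047 → (0.173, 1.014).
With 95% confidence, each one-unit increase in waist circumference is associated with a change of between 0.173 and 1.014 % in body fat percentage.

(0.173, 1.014)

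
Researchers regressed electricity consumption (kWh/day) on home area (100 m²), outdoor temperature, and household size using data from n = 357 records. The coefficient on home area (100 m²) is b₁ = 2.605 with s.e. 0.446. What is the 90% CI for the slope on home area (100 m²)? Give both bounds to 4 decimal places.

df = n − k − 1 = 357 − 3 − 1 = 353.
t* = t_{0.05, 353} = 1.649182.
Margin = t* × SE = 1.649182 × 0.446 = 0.735535.
CI: 2.605 ± 0.735535 → (1.8695, 3.3405).
With 90% confidence, each one-unit increase in home area (100 m²) is associated with a change of between 1.8695 and 3.3405 kWh/day in electricity consumption, holding the other predictors fixed.

(1.8695, 3.3405)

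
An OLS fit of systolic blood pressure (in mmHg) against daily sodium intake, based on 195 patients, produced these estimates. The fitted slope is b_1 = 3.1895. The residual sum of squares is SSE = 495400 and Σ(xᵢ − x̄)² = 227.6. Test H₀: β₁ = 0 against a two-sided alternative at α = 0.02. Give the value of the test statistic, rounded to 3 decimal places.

MSE = SSE/(n − 2) = 495400/193 = 2566.84.
SE(b_1) = √(MSE/Sₓₓ) = √(2566.84/227.6) = 3.35825.
t = 3.1895 / 3.35825 = 0.950.
df = n − 2 = 193.
Two-sided p ≈ 0.3434, which is ≥ 0.02, so fail to reject H₀.
The data do not give significant evidence of an association between daily sodium intake and systolic blood pressure.

t = 0.950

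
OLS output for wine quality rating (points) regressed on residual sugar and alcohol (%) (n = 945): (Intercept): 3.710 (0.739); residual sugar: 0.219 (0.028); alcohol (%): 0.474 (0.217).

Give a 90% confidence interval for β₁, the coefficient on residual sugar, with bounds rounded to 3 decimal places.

Read off: b = 0.219, SE = 0.028 for residual sugar.
df = n − k − 1 = 945 − 2 − 1 = 942.
t* = t_{0.05, 942} = 1.646473.
Margin = t* × SE = 1.646473 × 0.028 = 0.04610.
CI: 0.219 ± 0.04610 → (0.173, 0.265).

(0.173, 0.265)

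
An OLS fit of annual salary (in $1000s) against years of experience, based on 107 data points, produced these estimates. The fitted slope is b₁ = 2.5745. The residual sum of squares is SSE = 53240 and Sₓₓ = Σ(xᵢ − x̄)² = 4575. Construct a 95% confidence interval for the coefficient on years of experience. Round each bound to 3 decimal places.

MSE = SSE/(n − 2) = 53240/105 = 507.048.
SE(b₁) = √(MSE/Sₓₓ) = √(507.048/4575) = 0.332912.
df = n − 2 = 105.
t* = t_{0.025, 105} = 1.982815.
Margin = t* × SE = 1.982815 × 0.332912 = 0.66010.
CI: 2.5745 ± 0.66010 → (1.914, 3.235).
With 95% confidence, each one-unit increase in years of experience is associated with a change of between 1.914 and 3.235 $1000s in annual salary.

(1.914, 3.235)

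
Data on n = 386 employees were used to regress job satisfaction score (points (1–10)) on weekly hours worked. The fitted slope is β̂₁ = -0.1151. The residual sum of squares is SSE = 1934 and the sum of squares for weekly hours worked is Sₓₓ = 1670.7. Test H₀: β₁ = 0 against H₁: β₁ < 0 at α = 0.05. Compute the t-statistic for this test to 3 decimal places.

t = -2.096

MSE = SSE/(n − 2) = 1934/384 = 5.03646.
SE(β̂₁) = √(MSE/Sₓₓ) = √(5.03646/1670.7) = 0.0549052.
t = -0.1151 / 0.0549052 = -2.096.
df = n − 2 = 384.
One-sided p ≈ 0.0184, which is < 0.05, so reject H₀.
There is evidence that the true slope on weekly hours worked is negative.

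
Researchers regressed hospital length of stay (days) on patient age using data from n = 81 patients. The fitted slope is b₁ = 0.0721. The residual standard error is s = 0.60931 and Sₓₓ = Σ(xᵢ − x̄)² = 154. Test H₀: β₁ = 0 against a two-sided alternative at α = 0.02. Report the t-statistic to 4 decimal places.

SE(b₁) = s/√Sₓₓ = 0.60931/√154 = 0.0490996.
t = 0.0721 / 0.0490996 = 1.4684.
df = n − 2 = 79.
Two-sided p ≈ 0.1460, which is ≥ 0.02, so fail to reject H₀.
The data do not give significant evidence of an association between patient age and hospital length of stay.

t = 1.4684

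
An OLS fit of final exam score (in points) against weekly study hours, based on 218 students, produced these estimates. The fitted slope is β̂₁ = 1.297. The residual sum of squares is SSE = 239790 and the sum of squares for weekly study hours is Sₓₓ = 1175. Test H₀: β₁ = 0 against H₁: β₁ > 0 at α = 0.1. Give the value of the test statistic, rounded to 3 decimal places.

t = 1.334

MSE = SSE/(n − 2) = 239790/216 = 1110.14.
SE(β̂₁) = √(MSE/Sₓₓ) = √(1110.14/1175) = 0.972008.
t = 1.297 / 0.972008 = 1.334.
df = n − 2 = 216.
One-sided p ≈ 0.0917, which is < 0.1, so reject H₀.
There is evidence that the true slope on weekly study hours is positive.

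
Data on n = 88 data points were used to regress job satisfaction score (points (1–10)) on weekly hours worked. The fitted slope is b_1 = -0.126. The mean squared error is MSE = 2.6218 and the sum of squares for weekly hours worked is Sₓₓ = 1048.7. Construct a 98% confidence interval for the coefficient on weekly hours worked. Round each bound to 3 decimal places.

(-0.245, -0.007)

SE(b_1) = √(MSE/Sₓₓ) = √(2.6218/1048.7) = 0.0500005.
df = n − 2 = 86.
t* = t_{0.01, 86} = 2.370493.
Margin = t* × SE = 2.370493 × 0.0500005 = 0.11853.
CI: -0.126 ± 0.11853 → (-0.245, -0.007).
With 98% confidence, each one-unit increase in weekly hours worked is associated with a change of between -0.245 and -0.007 points (1–10) in job satisfaction score.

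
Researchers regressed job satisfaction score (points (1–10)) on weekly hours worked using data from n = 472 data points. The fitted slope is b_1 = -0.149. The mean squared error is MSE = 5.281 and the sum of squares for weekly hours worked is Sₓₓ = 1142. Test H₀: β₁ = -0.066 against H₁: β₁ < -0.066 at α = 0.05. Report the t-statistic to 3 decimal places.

SE(b_1) = √(MSE/Sₓₓ) = √(5.281/1142) = 0.0680025.
t = (-0.149 − (-0.066)) / 0.0680025 = -1.221.
df = n − 2 = 470.
One-sided p ≈ 0.1114, which is ≥ 0.05, so fail to reject H₀.
The data do not give significant evidence that the true slope on weekly hours worked is below -0.066 points (1–10) per unit.

t = -1.221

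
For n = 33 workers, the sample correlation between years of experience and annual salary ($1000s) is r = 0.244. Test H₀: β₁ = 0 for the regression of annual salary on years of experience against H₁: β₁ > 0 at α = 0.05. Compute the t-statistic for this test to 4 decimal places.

t = 1.4009

t = r·√(n − 2)/√(1 − r²) = 0.244·√31/√0.940464 = 1.4009.
df = n − 2 = 31.
One-sided p ≈ 0.0856, which is ≥ 0.05, so fail to reject H₀.
The data do not give significant evidence of a linear association between years of experience and annual salary.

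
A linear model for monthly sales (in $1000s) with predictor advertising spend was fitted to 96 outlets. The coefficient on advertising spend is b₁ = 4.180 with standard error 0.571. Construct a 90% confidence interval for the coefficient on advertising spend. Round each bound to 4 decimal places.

(3.2314, 5.1286)

df = n − 2 = 96 − 2 = 94.
t* = t_{0.05, 94} = 1.661226.
Margin = t* × SE = 1.661226 × 0.571 = 0.948560.
CI: 4.180 ± 0.948560 → (3.2314, 5.1286).
With 90% confidence, each one-unit increase in advertising spend is associated with a change of between 3.2314 and 5.1286 $1000s in monthly sales.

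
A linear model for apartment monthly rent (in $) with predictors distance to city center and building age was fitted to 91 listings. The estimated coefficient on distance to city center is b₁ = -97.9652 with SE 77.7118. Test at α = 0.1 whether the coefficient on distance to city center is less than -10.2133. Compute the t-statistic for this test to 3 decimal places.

t = -1.129

H₀: β₁ = -10.2133 vs H₁: β₁ < -10.2133.
t = (b₁ − β₁⁰)/SE = (-97.9652 − (-10.2133)) / 77.7118 = -1.129.
df = n − k − 1 = 91 − 2 − 1 = 88.
One-sided p ≈ 0.1309, which is ≥ 0.1, so fail to reject H₀.
The data do not give significant evidence that the true slope on distance to city center is below -10.2133 $ per unit, holding the other predictors fixed.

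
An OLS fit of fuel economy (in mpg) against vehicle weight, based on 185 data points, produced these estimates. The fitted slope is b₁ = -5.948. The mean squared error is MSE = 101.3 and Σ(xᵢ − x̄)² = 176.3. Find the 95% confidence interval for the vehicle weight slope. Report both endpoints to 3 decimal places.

SE(b₁) = √(MSE/Sₓₓ) = √(101.3/176.3) = 0.758016.
df = n − 2 = 183.
t* = t_{0.025, 183} = 1.973012.
Margin = t* × SE = 1.973012 × 0.758016 = 1.49558.
CI: -5.948 ± 1.49558 → (-7.444, -4.452).
With 95% confidence, each one-unit increase in vehicle weight is associated with a change of between -7.444 and -4.452 mpg in fuel economy.

(-7.444, -4.452)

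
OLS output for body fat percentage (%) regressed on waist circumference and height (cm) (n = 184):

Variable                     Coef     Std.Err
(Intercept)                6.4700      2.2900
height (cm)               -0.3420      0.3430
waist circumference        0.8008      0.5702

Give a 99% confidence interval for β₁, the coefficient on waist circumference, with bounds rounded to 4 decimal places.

(-0.6836, 2.2852)

Read off: b = 0.8008, SE = 0.5702 for waist circumference.
df = n − k − 1 = 184 − 2 − 1 = 181.
t* = t_{0.005, 181} = 2.603264.
Margin = t* × SE = 2.603264 × 0.5702 = 1.484381.
CI: 0.8008 ± 1.484381 → (-0.6836, 2.2852).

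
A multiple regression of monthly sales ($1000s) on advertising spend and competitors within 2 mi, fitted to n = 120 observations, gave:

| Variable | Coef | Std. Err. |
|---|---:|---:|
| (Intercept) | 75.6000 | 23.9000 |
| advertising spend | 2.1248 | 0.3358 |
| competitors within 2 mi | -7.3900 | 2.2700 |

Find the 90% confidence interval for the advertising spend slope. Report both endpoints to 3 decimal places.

Read off: b = 2.1248, SE = 0.3358 for advertising spend.
df = n − k − 1 = 120 − 2 − 1 = 117.
t* = t_{0.05, 117} = 1.657982.
Margin = t* × SE = 1.657982 × 0.3358 = 0.55675.
CI: 2.1248 ± 0.55675 → (1.568, 2.682).

(1.568, 2.682)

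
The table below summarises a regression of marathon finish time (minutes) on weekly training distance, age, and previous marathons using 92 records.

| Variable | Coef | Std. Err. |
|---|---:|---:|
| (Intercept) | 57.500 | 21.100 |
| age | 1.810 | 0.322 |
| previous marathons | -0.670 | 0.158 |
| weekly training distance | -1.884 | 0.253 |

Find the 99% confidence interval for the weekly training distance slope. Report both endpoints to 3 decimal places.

(-2.550, -1.218)

Read off: b = -1.884, SE = 0.253 for weekly training distance.
df = n − k − 1 = 92 − 3 − 1 = 88.
t* = t_{0.005, 88} = 2.632858.
Margin = t* × SE = 2.632858 × 0.253 = 0.66611.
CI: -1.884 ± 0.66611 → (-2.550, -1.218).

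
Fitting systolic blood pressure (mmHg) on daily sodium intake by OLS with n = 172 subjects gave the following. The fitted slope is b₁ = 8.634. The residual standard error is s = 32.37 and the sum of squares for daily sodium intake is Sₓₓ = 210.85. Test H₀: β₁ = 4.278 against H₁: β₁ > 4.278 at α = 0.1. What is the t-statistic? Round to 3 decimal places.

t = 1.954

SE(b₁) = s/√Sₓₓ = 32.37/√210.85 = 2.22924.
t = (8.634 − 4.278) / 2.22924 = 1.954.
df = n − 2 = 170.
One-sided p ≈ 0.0262, which is < 0.1, so reject H₀.
There is evidence that the true slope on daily sodium intake exceeds 4.278 mmHg per unit.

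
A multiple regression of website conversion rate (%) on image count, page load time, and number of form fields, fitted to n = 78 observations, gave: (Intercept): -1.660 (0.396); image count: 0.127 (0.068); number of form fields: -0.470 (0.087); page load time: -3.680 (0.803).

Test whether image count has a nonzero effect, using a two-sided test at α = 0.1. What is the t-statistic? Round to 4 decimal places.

t = 1.8676

Read off: b = 0.127, SE = 0.068 for image count.
H₀: β₁ = 0 vs H₁: β₁ ≠ 0.
t = 0.127 / 0.068 = 1.8676.
df = n − k − 1 = 78 − 3 − 1 = 74.
Two-sided p ≈ 0.0658, which is < 0.1, so reject H₀.
There is evidence that image count is associated with website conversion rate, holding the other predictors fixed.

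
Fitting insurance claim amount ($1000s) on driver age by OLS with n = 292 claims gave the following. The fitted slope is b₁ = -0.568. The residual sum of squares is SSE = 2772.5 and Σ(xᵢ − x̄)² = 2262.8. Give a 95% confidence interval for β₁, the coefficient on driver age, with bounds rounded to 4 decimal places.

MSE = SSE/(n − 2) = 2772.5/290 = 9.56034.
SE(b₁) = √(MSE/Sₓₓ) = √(9.56034/2262.8) = 0.0650001.
df = n − 2 = 290.
t* = t_{0.025, 290} = 1.968178.
Margin = t* × SE = 1.968178 × 0.0650001 = 0.127932.
CI: -0.568 ± 0.127932 → (-0.6959, -0.4401).
With 95% confidence, each one-unit increase in driver age is associated with a change of between -0.6959 and -0.4401 $1000s in insurance claim amount.

(-0.6959, -0.4401)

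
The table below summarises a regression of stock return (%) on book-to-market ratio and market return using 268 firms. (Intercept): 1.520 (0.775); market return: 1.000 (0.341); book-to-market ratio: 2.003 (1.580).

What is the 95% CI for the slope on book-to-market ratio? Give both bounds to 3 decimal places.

Read off: b = 2.003, SE = 1.580 for book-to-market ratio.
df = n − k − 1 = 268 − 2 − 1 = 265.
t* = t_{0.025, 265} = 1.968956.
Margin = t* × SE = 1.968956 × 1.580 = 3.11095.
CI: 2.003 ± 3.11095 → (-1.108, 5.114).

(-1.108, 5.114)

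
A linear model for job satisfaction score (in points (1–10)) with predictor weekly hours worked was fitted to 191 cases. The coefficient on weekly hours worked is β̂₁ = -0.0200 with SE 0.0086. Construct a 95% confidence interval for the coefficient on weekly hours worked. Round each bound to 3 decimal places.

(-0.037, -0.003)

df = n − 2 = 191 − 2 = 189.
t* = t_{0.025, 189} = 1.972595.
Margin = t* × SE = 1.972595 × 0.0086 = 0.01696.
CI: -0.0200 ± 0.01696 → (-0.037, -0.003).
With 95% confidence, each one-unit increase in weekly hours worked is associated with a change of between -0.037 and -0.003 points (1–10) in job satisfaction score.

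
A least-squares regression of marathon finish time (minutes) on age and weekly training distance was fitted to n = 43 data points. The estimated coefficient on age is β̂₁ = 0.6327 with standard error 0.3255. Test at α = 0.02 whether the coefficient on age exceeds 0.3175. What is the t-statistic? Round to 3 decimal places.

H₀: β₁ = 0.3175 vs H₁: β₁ > 0.3175.
t = (β̂₁ − β₁⁰)/SE = (0.6327 − 0.3175) / 0.3255 = 0.968.
df = n − k − 1 = 43 − 2 − 1 = 40.
One-sided p ≈ 0.1693, which is ≥ 0.02, so fail to reject H₀.
The data do not give significant evidence that the true slope on age exceeds 0.3175 minutes per unit, holding the other predictors fixed.

t = 0.968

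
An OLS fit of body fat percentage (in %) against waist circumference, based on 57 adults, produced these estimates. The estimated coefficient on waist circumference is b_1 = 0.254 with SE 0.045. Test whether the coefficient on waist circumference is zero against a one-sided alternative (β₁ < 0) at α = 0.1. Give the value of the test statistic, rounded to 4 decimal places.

t = 5.6444

H₀: β₁ = 0 vs H₁: β₁ < 0.
t = (b_1 − β₁⁰)/SE = 0.254 / 0.045 = 5.6444.
df = n − 2 = 57 − 2 = 55.
One-sided p ≈ 1.0000, which is ≥ 0.1, so fail to reject H₀.
The data do not give significant evidence that the true slope on waist circumference is negative.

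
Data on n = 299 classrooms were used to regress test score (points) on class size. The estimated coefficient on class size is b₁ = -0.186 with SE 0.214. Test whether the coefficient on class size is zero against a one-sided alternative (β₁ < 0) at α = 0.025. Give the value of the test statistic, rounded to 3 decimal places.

H₀: β₁ = 0 vs H₁: β₁ < 0.
t = (b₁ − β₁⁰)/SE = -0.186 / 0.214 = -0.869.
df = n − 2 = 299 − 2 = 297.
One-sided p ≈ 0.1927, which is ≥ 0.025, so fail to reject H₀.
The data do not give significant evidence that the true slope on class size is negative.

t = -0.869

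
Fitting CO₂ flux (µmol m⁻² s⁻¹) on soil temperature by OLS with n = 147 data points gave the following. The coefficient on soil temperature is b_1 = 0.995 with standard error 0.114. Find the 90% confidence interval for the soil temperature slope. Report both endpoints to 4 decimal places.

(0.8063, 1.1837)

df = n − 2 = 147 − 2 = 145.
t* = t_{0.05, 145} = 1.65543.
Margin = t* × SE = 1.65543 × 0.114 = 0.188719.
CI: 0.995 ± 0.188719 → (0.8063, 1.1837).
With 90% confidence, each one-unit increase in soil temperature is associated with a change of between 0.8063 and 1.1837 µmol m⁻² s⁻¹ in CO₂ flux.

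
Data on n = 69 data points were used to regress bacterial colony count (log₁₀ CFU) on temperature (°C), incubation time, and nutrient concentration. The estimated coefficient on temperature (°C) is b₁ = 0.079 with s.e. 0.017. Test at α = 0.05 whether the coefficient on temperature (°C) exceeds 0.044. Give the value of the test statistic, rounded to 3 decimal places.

H₀: β₁ = 0.044 vs H₁: β₁ > 0.044.
t = (b₁ − β₁⁰)/SE = (0.079 − 0.044) / 0.017 = 2.059.
df = n − k − 1 = 69 − 3 − 1 = 65.
One-sided p ≈ 0.0218, which is < 0.05, so reject H₀.
There is evidence that the true slope on temperature (°C) exceeds 0.044 log₁₀ CFU per unit, holding the other predictors fixed.

t = 2.059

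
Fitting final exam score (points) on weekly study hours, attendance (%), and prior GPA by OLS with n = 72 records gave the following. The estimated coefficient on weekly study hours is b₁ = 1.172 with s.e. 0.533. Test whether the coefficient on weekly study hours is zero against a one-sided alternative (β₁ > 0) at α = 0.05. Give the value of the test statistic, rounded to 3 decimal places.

H₀: β₁ = 0 vs H₁: β₁ > 0.
t = (b₁ − β₁⁰)/SE = 1.172 / 0.533 = 2.199.
df = n − k − 1 = 72 − 3 − 1 = 68.
One-sided p ≈ 0.0156, which is < 0.05, so reject H₀.
There is evidence that the true slope on weekly study hours is positive, holding the other predictors fixed.

t = 2.199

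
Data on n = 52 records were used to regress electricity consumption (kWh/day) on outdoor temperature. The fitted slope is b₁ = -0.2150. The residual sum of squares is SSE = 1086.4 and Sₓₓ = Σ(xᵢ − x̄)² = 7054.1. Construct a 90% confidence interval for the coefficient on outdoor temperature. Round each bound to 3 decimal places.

MSE = SSE/(n − 2) = 1086.4/50 = 21.728.
SE(b₁) = √(MSE/Sₓₓ) = √(21.728/7054.1) = 0.0554995.
df = n − 2 = 50.
t* = t_{0.05, 50} = 1.675905.
Margin = t* × SE = 1.675905 × 0.0554995 = 0.09301.
CI: -0.2150 ± 0.09301 → (-0.308, -0.122).
With 90% confidence, each one-unit increase in outdoor temperature is associated with a change of between -0.308 and -0.122 kWh/day in electricity consumption.

(-0.308, -0.122)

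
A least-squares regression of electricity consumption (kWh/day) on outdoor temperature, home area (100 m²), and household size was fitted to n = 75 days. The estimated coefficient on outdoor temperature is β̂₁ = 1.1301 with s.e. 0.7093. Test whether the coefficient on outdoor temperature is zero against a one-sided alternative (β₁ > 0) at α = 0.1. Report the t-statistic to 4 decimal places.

t = 1.5933

H₀: β₁ = 0 vs H₁: β₁ > 0.
t = (β̂₁ − β₁⁰)/SE = 1.1301 / 0.7093 = 1.5933.
df = n − k − 1 = 75 − 3 − 1 = 71.
One-sided p ≈ 0.0578, which is < 0.1, so reject H₀.
There is evidence that the true slope on outdoor temperature is positive, holding the other predictors fixed.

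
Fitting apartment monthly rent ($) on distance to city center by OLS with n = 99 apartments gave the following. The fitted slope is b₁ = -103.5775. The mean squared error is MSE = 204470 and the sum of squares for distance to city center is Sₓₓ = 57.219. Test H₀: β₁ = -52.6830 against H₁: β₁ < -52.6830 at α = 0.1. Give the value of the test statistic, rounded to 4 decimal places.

SE(b₁) = √(MSE/Sₓₓ) = √(204470/57.219) = 59.7785.
t = (-103.5775 − (-52.6830)) / 59.7785 = -0.8514.
df = n − 2 = 97.
One-sided p ≈ 0.1983, which is ≥ 0.1, so fail to reject H₀.
The data do not give significant evidence that the true slope on distance to city center is below -52.6830 $ per unit.

t = -0.8514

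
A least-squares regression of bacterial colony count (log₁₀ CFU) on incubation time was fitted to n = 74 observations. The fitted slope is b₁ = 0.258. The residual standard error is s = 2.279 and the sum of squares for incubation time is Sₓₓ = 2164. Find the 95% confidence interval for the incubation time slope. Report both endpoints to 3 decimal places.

SE(b₁) = s/√Sₓₓ = 2.279/√2164 = 0.0489909.
df = n − 2 = 72.
t* = t_{0.025, 72} = 1.993464.
Margin = t* × SE = 1.993464 × 0.0489909 = 0.09766.
CI: 0.258 ± 0.09766 → (0.160, 0.356).
With 95% confidence, each one-unit increase in incubation time is associated with a change of between 0.160 and 0.356 log₁₀ CFU in bacterial colony count.

(0.160, 0.356)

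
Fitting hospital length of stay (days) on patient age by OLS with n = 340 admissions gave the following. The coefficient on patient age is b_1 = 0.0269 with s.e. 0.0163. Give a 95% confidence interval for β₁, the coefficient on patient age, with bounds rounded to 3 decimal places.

df = n − 2 = 340 − 2 = 338.
t* = t_{0.025, 338} = 1.967007.
Margin = t* × SE = 1.967007 × 0.0163 = 0.03206.
CI: 0.0269 ± 0.03206 → (-0.005, 0.059).
With 95% confidence, each one-unit increase in patient age is associated with a change of between -0.005 and 0.059 days in hospital length of stay.

(-0.005, 0.059)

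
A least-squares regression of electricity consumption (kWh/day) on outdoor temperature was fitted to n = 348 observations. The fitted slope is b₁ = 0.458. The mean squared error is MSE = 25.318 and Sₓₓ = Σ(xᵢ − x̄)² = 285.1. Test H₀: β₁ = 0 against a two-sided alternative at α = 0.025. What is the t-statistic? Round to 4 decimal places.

SE(b₁) = √(MSE/Sₓₓ) = √(25.318/285.1) = 0.298.
t = 0.458 / 0.298 = 1.5369.
df = n − 2 = 346.
Two-sided p ≈ 0.1252, which is ≥ 0.025, so fail to reject H₀.
The data do not give significant evidence of an association between outdoor temperature and electricity consumption.

t = 1.5369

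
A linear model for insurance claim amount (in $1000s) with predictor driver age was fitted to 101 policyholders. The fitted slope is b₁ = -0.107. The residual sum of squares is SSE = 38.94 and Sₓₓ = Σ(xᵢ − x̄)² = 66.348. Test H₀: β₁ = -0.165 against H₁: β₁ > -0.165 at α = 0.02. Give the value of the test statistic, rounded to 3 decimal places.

t = 0.753

MSE = SSE/(n − 2) = 38.94/99 = 0.393333.
SE(b₁) = √(MSE/Sₓₓ) = √(0.393333/66.348) = 0.0769957.
t = (-0.107 − (-0.165)) / 0.0769957 = 0.753.
df = n − 2 = 99.
One-sided p ≈ 0.2265, which is ≥ 0.02, so fail to reject H₀.
The data do not give significant evidence that the true slope on driver age exceeds -0.165 $1000s per unit.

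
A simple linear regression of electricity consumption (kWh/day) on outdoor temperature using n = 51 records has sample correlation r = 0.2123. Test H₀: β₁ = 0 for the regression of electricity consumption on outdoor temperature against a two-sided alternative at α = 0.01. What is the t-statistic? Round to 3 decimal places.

t = r·√(n − 2)/√(1 − r²) = 0.2123·√49/√0.954929 = 1.521.
df = n − 2 = 49.
Two-sided p ≈ 0.1347, which is ≥ 0.01, so fail to reject H₀.
The data do not give significant evidence of a linear association between outdoor temperature and electricity consumption.

t = 1.521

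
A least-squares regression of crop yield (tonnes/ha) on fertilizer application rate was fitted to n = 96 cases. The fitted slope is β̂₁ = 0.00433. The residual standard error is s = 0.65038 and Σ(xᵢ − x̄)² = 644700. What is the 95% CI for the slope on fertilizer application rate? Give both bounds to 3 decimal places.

(0.003, 0.006)

SE(β̂₁) = s/√Sₓₓ = 0.65038/√644700 = 0.000810006.
df = n − 2 = 94.
t* = t_{0.025, 94} = 1.985523.
Margin = t* × SE = 1.985523 × 0.000810006 = 0.00161.
CI: 0.00433 ± 0.00161 → (0.003, 0.006).
With 95% confidence, each one-unit increase in fertilizer application rate is associated with a change of between 0.003 and 0.006 tonnes/ha in crop yield.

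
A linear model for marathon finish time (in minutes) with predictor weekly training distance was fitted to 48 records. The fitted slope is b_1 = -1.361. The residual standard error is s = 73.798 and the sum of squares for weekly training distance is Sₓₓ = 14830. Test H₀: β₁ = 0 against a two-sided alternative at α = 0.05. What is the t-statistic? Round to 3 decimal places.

t = -2.246

SE(b_1) = s/√Sₓₓ = 73.798/√14830 = 0.606002.
t = -1.361 / 0.606002 = -2.246.
df = n − 2 = 46.
Two-sided p ≈ 0.0296, which is < 0.05, so reject H₀.
There is evidence that weekly training distance is associated with marathon finish time.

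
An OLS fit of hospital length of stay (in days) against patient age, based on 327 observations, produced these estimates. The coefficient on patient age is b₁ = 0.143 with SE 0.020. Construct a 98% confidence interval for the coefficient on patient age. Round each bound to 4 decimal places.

(0.0962, 0.1898)

df = n − 2 = 327 − 2 = 325.
t* = t_{0.01, 325} = 2.337876.
Margin = t* × SE = 2.337876 × 0.020 = 0.046758.
CI: 0.143 ± 0.046758 → (0.0962, 0.1898).
With 98% confidence, each one-unit increase in patient age is associated with a change of between 0.0962 and 0.1898 days in hospital length of stay.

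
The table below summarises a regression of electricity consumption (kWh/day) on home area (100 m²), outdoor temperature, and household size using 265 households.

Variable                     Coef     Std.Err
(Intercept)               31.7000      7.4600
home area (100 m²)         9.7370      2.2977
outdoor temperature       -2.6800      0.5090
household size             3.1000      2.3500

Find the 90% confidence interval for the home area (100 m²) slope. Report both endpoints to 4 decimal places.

(5.9442, 13.5298)

Read off: b = 9.7370, SE = 2.2977 for home area (100 m²).
df = n − k − 1 = 265 − 3 − 1 = 261.
t* = t_{0.05, 261} = 1.650713.
Margin = t* × SE = 1.650713 × 2.2977 = 3.792843.
CI: 9.7370 ± 3.792843 → (5.9442, 13.5298).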